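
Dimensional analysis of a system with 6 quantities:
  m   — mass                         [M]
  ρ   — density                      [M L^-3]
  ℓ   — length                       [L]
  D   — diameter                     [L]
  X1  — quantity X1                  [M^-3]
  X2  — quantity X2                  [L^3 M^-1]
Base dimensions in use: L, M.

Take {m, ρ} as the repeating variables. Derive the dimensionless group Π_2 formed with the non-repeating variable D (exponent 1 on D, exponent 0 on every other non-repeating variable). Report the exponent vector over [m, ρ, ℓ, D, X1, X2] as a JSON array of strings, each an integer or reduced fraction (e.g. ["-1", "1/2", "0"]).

["-1/3", "1/3", "0", "1", "0", "0"]

Dimensional matrix (L×M by m×ρ×ℓ×D×X1×X2):
  L: [ 0 -3  1  1  0  3]
  M: [ 1  1  0  0 -3 -1]
Echelon form has 2 nonzero rows (pivots: m,ρ)
Pivot set = {m,ρ}, free = {ℓ,D,X1,X2}
RREF:
  r0: [   1    0  1/3  1/3   -3    0]
  r1: [   0    1 -1/3 -1/3    0   -1]
Fix exponent of D at 1, ℓ at 0, X1 at 0, X2 at 0; solve each RREF row for its pivot's exponent:
  r0: exp(m) + (1/3)·1 = 0 ⇒ exp(m) = -1/3
  r1: exp(ρ) + (-1/3)·1 = 0 ⇒ exp(ρ) = 1/3
Π_2 = m^(-1/3) · ρ^(1/3) · D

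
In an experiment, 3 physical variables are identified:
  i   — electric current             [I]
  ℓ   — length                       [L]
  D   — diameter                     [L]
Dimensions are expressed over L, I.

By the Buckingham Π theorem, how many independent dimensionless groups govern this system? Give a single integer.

Dimensional matrix (L×I by i×ℓ×D):
  L: [ 0  1  1]
  I: [ 1  0  0]
Row reduction gives pivot columns i,ℓ; rank = 2
Π count = n − r = 3 − 2 = 1

1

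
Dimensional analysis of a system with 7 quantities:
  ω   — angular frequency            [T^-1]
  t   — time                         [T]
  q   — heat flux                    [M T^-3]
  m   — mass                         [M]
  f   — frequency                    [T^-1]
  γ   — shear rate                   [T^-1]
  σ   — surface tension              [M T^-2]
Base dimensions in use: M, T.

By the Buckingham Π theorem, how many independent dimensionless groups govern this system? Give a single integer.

Dimensional matrix (M×T by ω×t×q×m×f×γ×σ):
  M: [ 0  0  1  1  0  0  1]
  T: [-1  1 -3  0 -1 -1 -2]
Echelon form has 2 nonzero rows (pivots: ω,q)
n=7, r=2 ⇒ 5 dimensionless groups

5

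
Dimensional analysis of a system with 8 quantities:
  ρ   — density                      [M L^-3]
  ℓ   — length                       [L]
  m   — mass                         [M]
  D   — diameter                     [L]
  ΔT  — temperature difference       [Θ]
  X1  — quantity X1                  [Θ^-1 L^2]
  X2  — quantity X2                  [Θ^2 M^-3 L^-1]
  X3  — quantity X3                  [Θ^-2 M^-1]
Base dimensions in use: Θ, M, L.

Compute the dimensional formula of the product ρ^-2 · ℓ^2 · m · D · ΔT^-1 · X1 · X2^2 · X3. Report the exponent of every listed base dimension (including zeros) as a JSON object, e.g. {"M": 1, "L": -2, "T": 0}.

{"Θ": 0, "M": -8, "L": 9}

Dimensional matrix (Θ×M×L by ρ×ℓ×m×D×ΔT×X1×X2×X3):
  Θ: [ 0  0  0  0  1 -1  2 -2]
  M: [ 1  0  1  0  0  0 -3 -1]
  L: [-3  1  0  1  0  2 -1  0]
  [Θ]: (-2)·0+(2)·0+(1)·0+(1)·0+(-1)·1+(1)·-1+(2)·2+(1)·-2 = 0
  [M]: (-2)·1+(2)·0+(1)·1+(1)·0+(-1)·0+(1)·0+(2)·-3+(1)·-1 = -8
  [L]: (-2)·-3+(2)·1+(1)·0+(1)·1+(-1)·0+(1)·2+(2)·-1+(1)·0 = 9
⇒ M^-8 L^9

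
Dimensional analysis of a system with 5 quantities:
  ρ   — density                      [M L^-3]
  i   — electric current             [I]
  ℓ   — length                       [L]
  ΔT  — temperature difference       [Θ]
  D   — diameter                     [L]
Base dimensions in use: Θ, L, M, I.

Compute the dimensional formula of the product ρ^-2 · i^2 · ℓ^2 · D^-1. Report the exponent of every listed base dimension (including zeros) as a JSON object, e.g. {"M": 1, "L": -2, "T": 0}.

Write exponents as rows Θ,L,M,I / cols ρ,i,ℓ,ΔT,D:
  Θ: [ 0  0  0  1  0]
  L: [-3  0  1  0  1]
  M: [ 1  0  0  0  0]
  I: [ 0  1  0  0  0]
  [Θ]: (-2)·0+(2)·0+(2)·0+(-1)·0 = 0
  [L]: (-2)·-3+(2)·0+(2)·1+(-1)·1 = 7
  [M]: (-2)·1+(2)·0+(2)·0+(-1)·0 = -2
  [I]: (-2)·0+(2)·1+(2)·0+(-1)·0 = 2
⇒ L^7 M^-2 I^2

{"Θ": 0, "L": 7, "M": -2, "I": 2}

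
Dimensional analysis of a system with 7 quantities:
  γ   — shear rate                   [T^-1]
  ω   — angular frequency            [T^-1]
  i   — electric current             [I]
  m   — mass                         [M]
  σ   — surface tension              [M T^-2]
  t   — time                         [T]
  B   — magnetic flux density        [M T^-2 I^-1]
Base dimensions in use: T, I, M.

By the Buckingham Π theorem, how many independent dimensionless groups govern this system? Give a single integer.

4

Exponent matrix [T,I,M] × [γ,ω,i,m,σ,t,B]:
  T: [-1 -1  0  0 -2  1 -2]
  I: [ 0  0  1  0  0  0 -1]
  M: [ 0  0  0  1  1  0  1]
RREF → pivots at {γ,i,m} ⇒ r = 3
Π count = n − r = 7 − 3 = 4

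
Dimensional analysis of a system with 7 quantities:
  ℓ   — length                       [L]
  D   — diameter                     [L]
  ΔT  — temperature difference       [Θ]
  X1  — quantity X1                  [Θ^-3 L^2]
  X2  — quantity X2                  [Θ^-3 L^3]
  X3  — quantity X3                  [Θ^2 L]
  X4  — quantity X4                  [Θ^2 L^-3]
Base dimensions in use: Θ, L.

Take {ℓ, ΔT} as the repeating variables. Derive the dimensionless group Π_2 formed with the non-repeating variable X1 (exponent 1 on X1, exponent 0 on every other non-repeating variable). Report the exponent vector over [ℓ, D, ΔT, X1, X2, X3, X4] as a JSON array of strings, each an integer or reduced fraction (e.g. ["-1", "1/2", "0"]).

Exponent matrix [Θ,L] × [ℓ,D,ΔT,X1,X2,X3,X4]:
  Θ: [ 0  0  1 -3 -3  2  2]
  L: [ 1  1  0  2  3  1 -3]
RREF → pivots at {ℓ,ΔT} ⇒ r = 2
Pivot set = {ℓ,ΔT}, free = {D,X1,X2,X3,X4}
RREF:
  r0: [   1    1    0    2    3    1   -3]
  r1: [   0    0    1   -3   -3    2    2]
Fix exponent of X1 at 1, D at 0, X2 at 0, X3 at 0, X4 at 0; solve each RREF row for its pivot's exponent:
  r0: exp(ℓ) + (2)·1 = 0 ⇒ exp(ℓ) = -2
  r1: exp(ΔT) + (-3)·1 = 0 ⇒ exp(ΔT) = 3
Π_2 = ℓ^-2 · ΔT^3 · X1

["-2", "0", "3", "1", "0", "0", "0"]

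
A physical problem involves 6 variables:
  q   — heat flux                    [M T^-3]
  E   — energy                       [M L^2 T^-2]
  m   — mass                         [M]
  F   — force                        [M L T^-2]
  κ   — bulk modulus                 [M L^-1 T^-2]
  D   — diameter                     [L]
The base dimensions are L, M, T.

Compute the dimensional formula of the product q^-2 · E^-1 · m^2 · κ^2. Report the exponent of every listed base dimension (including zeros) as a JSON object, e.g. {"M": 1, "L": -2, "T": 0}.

{"L": -4, "M": 1, "T": 4}

Exponent matrix [L,M,T] × [q,E,m,F,κ,D]:
  L: [ 0  2  0  1 -1  1]
  M: [ 1  1  1  1  1  0]
  T: [-3 -2  0 -2 -2  0]
  [L]: (-2)·0+(-1)·2+(2)·0+(2)·-1 = -4
  [M]: (-2)·1+(-1)·1+(2)·1+(2)·1 = 1
  [T]: (-2)·-3+(-1)·-2+(2)·0+(2)·-2 = 4
⇒ L^-4 M T^4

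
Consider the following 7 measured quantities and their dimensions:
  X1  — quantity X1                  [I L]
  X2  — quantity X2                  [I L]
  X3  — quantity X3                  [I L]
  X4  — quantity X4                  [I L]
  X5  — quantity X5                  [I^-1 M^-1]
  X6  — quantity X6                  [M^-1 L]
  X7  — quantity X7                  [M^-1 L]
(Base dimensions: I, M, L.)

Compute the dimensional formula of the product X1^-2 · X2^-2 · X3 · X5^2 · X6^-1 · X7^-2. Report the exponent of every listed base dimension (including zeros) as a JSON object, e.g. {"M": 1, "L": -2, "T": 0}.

Dimensional matrix (I×M×L by X1×X2×X3×X4×X5×X6×X7):
  I: [ 1  1  1  1 -1  0  0]
  M: [ 0  0  0  0 -1 -1 -1]
  L: [ 1  1  1  1  0  1  1]
  [I]: (-2)·1+(-2)·1+(1)·1+(2)·-1+(-1)·0+(-2)·0 = -5
  [M]: (-2)·0+(-2)·0+(1)·0+(2)·-1+(-1)·-1+(-2)·-1 = 1
  [L]: (-2)·1+(-2)·1+(1)·1+(2)·0+(-1)·1+(-2)·1 = -6
⇒ I^-5 M L^-6

{"I": -5, "M": 1, "L": -6}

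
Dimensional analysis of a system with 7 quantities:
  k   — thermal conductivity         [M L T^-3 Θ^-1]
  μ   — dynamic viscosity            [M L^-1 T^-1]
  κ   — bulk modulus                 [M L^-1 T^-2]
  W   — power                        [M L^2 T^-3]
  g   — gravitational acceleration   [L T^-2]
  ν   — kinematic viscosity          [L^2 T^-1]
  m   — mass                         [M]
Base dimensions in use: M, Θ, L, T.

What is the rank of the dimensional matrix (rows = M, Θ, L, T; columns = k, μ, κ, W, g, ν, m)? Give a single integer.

Write exponents as rows M,Θ,L,T / cols k,μ,κ,W,g,ν,m:
  M: [ 1  1  1  1  0  0  1]
  Θ: [-1  0  0  0  0  0  0]
  L: [ 1 -1 -1  2  1  2  0]
  T: [-3 -1 -2 -3 -2 -1  0]
Row reduction gives pivot columns k,μ,κ,W; rank = 4

4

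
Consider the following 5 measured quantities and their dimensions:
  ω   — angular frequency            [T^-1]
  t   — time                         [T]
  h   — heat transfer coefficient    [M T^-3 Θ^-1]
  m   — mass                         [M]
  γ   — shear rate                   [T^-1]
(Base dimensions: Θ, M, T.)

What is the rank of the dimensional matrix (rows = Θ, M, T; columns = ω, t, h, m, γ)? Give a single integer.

3

Exponent matrix [Θ,M,T] × [ω,t,h,m,γ]:
  Θ: [ 0  0 -1  0  0]
  M: [ 0  0  1  1  0]
  T: [-1  1 -3  0 -1]
Row reduction gives pivot columns ω,h,m; rank = 3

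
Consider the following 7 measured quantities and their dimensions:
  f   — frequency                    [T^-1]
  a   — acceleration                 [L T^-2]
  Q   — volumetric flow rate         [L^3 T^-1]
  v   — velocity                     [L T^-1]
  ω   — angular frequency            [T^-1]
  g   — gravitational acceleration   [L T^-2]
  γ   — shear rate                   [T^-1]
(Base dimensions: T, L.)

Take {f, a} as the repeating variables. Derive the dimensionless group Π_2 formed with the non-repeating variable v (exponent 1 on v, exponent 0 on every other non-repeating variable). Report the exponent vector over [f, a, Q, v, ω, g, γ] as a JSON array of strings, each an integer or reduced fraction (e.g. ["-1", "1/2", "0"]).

Exponent matrix [T,L] × [f,a,Q,v,ω,g,γ]:
  T: [-1 -2 -1 -1 -1 -2 -1]
  L: [ 0  1  3  1  0  1  0]
RREF → pivots at {f,a} ⇒ r = 2
Pivot set = {f,a}, free = {Q,v,ω,g,γ}
RREF:
  r0: [   1    0   -5   -1    1    0    1]
  r1: [   0    1    3    1    0    1    0]
Fix exponent of v at 1, Q at 0, ω at 0, g at 0, γ at 0; solve each RREF row for its pivot's exponent:
  r0: exp(f) + (-1)·1 = 0 ⇒ exp(f) = 1
  r1: exp(a) + (1)·1 = 0 ⇒ exp(a) = -1
Π_2 = f · a^-1 · v

["1", "-1", "0", "1", "0", "0", "0"]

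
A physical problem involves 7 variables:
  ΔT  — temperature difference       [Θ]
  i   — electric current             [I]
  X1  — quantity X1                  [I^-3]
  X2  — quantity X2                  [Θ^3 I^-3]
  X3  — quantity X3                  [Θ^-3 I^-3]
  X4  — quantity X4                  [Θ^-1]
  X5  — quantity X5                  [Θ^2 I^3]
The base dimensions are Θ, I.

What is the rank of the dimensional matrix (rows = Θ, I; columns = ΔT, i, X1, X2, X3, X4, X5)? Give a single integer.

Dimensional matrix (Θ×I by ΔT×i×X1×X2×X3×X4×X5):
  Θ: [ 1  0  0  3 -3 -1  2]
  I: [ 0  1 -3 -3 -3  0  3]
Echelon form has 2 nonzero rows (pivots: ΔT,i)

2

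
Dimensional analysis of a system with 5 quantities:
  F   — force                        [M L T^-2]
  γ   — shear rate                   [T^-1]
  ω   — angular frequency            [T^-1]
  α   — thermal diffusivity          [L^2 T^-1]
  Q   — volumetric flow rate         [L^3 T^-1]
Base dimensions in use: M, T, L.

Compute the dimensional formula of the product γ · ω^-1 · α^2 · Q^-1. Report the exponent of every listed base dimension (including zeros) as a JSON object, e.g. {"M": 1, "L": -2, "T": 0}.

{"M": 0, "T": -1, "L": 1}

Exponent matrix [M,T,L] × [F,γ,ω,α,Q]:
  M: [ 1  0  0  0  0]
  T: [-2 -1 -1 -1 -1]
  L: [ 1  0  0  2  3]
  [M]: (1)·0+(-1)·0+(2)·0+(-1)·0 = 0
  [T]: (1)·-1+(-1)·-1+(2)·-1+(-1)·-1 = -1
  [L]: (1)·0+(-1)·0+(2)·2+(-1)·3 = 1
⇒ T^-1 L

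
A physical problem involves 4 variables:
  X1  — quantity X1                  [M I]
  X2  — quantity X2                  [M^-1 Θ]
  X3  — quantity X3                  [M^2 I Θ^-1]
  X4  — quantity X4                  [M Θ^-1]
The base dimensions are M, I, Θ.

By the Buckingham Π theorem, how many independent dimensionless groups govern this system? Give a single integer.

2

Exponent matrix [M,I,Θ] × [X1,X2,X3,X4]:
  M: [ 1 -1  2  1]
  I: [ 1  0  1  0]
  Θ: [ 0  1 -1 -1]
Row reduction gives pivot columns X1,X2; rank = 2
n=4, r=2 ⇒ 2 dimensionless groups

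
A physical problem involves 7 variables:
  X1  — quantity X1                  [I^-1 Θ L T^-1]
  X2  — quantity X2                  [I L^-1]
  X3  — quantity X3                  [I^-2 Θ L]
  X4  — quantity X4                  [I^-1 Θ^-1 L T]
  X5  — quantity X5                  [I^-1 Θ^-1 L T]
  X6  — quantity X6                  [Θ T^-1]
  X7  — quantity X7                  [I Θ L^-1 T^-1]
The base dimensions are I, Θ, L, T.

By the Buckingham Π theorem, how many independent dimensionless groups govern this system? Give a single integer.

4

Dimensional matrix (I×Θ×L×T by X1×X2×X3×X4×X5×X6×X7):
  I: [-1  1 -2 -1 -1  0  1]
  Θ: [ 1  0  1 -1 -1  1  1]
  L: [ 1 -1  1  1  1  0 -1]
  T: [-1  0  0  1  1 -1 -1]
RREF → pivots at {X1,X2,X3} ⇒ r = 3
n=7, r=3 ⇒ 4 dimensionless groups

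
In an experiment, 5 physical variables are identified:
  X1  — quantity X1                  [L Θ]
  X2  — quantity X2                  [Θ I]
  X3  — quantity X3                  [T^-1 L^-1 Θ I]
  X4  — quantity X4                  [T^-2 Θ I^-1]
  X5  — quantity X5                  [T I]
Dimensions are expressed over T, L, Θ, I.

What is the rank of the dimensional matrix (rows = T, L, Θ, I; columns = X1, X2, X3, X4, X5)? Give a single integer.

Write exponents as rows T,L,Θ,I / cols X1,X2,X3,X4,X5:
  T: [ 0  0 -1 -2  1]
  L: [ 1  0 -1  0  0]
  Θ: [ 1  1  1  1  0]
  I: [ 0  1  1 -1  1]
Echelon form has 3 nonzero rows (pivots: X1,X2,X3)

3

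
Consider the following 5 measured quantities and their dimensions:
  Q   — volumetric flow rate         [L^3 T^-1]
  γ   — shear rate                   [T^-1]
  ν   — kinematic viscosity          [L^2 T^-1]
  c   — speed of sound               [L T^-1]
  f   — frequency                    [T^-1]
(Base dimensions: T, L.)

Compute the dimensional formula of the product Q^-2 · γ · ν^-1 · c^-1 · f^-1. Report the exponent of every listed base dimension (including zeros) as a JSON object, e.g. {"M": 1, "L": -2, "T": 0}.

{"T": 4, "L": -9}

Exponent matrix [T,L] × [Q,γ,ν,c,f]:
  T: [-1 -1 -1 -1 -1]
  L: [ 3  0  2  1  0]
  [T]: (-2)·-1+(1)·-1+(-1)·-1+(-1)·-1+(-1)·-1 = 4
  [L]: (-2)·3+(1)·0+(-1)·2+(-1)·1+(-1)·0 = -9
⇒ T^4 L^-9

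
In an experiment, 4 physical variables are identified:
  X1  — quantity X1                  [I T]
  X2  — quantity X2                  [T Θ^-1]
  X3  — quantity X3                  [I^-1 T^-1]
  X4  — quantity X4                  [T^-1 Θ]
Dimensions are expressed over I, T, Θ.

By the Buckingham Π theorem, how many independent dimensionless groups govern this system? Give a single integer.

Dimensional matrix (I×T×Θ by X1×X2×X3×X4):
  I: [ 1  0 -1  0]
  T: [ 1  1 -1 -1]
  Θ: [ 0 -1  0  1]
RREF → pivots at {X1,X2} ⇒ r = 2
4 vars − rank 2 = 2 Π groups

2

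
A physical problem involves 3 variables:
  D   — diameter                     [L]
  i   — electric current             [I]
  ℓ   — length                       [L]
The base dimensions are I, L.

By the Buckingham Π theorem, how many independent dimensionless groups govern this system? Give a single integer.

1

Write exponents as rows I,L / cols D,i,ℓ:
  I: [ 0  1  0]
  L: [ 1  0  1]
Echelon form has 2 nonzero rows (pivots: D,i)
3 vars − rank 2 = 1 Π group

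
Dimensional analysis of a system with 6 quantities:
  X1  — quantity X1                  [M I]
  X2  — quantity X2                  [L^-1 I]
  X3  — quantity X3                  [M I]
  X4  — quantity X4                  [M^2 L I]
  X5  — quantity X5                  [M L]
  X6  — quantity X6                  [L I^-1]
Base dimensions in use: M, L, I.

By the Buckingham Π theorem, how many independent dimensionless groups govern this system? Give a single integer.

4

Exponent matrix [M,L,I] × [X1,X2,X3,X4,X5,X6]:
  M: [ 1  0  1  2  1  0]
  L: [ 0 -1  0  1  1  1]
  I: [ 1  1  1  1  0 -1]
Row reduction gives pivot columns X1,X2; rank = 2
Π count = n − r = 6 − 2 = 4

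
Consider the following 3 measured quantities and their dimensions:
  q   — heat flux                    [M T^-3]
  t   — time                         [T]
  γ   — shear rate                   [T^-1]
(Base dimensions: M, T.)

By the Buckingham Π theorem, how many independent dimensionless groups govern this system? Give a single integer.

Exponent matrix [M,T] × [q,t,γ]:
  M: [ 1  0  0]
  T: [-3  1 -1]
Row reduction gives pivot columns q,t; rank = 2
n=3, r=2 ⇒ 1 dimensionless group

1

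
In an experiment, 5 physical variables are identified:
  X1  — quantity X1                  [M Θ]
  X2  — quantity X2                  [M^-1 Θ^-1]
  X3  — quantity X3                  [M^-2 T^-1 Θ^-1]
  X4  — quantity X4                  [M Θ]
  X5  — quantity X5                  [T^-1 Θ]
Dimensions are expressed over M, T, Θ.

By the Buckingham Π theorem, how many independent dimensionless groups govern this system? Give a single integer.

3

Write exponents as rows M,T,Θ / cols X1,X2,X3,X4,X5:
  M: [ 1 -1 -2  1  0]
  T: [ 0  0 -1  0 -1]
  Θ: [ 1 -1 -1  1  1]
RREF → pivots at {X1,X3} ⇒ r = 2
Π count = n − r = 5 − 2 = 3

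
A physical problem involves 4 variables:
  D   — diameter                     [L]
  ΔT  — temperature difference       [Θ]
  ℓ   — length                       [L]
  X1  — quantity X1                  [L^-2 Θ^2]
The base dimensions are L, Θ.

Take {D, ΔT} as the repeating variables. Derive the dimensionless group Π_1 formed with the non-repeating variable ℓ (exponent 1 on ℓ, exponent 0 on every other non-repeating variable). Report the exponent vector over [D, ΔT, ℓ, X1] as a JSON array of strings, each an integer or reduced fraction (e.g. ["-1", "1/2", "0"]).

Dimensional matrix (L×Θ by D×ΔT×ℓ×X1):
  L: [ 1  0  1 -2]
  Θ: [ 0  1  0  2]
RREF → pivots at {D,ΔT} ⇒ r = 2
Pivot set = {D,ΔT}, free = {ℓ,X1}
RREF:
  r0: [   1    0    1   -2]
  r1: [   0    1    0    2]
Fix exponent of ℓ at 1, X1 at 0; solve each RREF row for its pivot's exponent:
  r0: exp(D) + (1)·1 = 0 ⇒ exp(D) = -1
  r1: exp(ΔT) + (0)·1 = 0 ⇒ exp(ΔT) = 0
Π_1 = D^-1 · ℓ

["-1", "0", "1", "0"]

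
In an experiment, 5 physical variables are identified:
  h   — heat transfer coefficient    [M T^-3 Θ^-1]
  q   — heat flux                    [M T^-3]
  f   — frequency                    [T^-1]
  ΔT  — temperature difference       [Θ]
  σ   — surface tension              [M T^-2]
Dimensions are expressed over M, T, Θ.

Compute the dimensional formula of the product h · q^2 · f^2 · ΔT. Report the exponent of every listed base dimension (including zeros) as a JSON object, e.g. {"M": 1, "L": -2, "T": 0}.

{"M": 3, "T": -11, "Θ": 0}

Write exponents as rows M,T,Θ / cols h,q,f,ΔT,σ:
  M: [ 1  1  0  0  1]
  T: [-3 -3 -1  0 -2]
  Θ: [-1  0  0  1  0]
  [M]: (1)·1+(2)·1+(2)·0+(1)·0 = 3
  [T]: (1)·-3+(2)·-3+(2)·-1+(1)·0 = -11
  [Θ]: (1)·-1+(2)·0+(2)·0+(1)·1 = 0
⇒ M^3 T^-11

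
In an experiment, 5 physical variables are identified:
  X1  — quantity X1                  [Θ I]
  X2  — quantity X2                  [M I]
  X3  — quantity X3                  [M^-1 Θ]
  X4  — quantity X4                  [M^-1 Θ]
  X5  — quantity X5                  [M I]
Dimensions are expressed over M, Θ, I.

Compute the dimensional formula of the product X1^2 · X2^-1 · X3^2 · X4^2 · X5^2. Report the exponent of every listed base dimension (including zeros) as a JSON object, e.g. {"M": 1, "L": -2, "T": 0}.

Dimensional matrix (M×Θ×I by X1×X2×X3×X4×X5):
  M: [ 0  1 -1 -1  1]
  Θ: [ 1  0  1  1  0]
  I: [ 1  1  0  0  1]
  [M]: (2)·0+(-1)·1+(2)·-1+(2)·-1+(2)·1 = -3
  [Θ]: (2)·1+(-1)·0+(2)·1+(2)·1+(2)·0 = 6
  [I]: (2)·1+(-1)·1+(2)·0+(2)·0+(2)·1 = 3
⇒ M^-3 Θ^6 I^3

{"M": -3, "Θ": 6, "I": 3}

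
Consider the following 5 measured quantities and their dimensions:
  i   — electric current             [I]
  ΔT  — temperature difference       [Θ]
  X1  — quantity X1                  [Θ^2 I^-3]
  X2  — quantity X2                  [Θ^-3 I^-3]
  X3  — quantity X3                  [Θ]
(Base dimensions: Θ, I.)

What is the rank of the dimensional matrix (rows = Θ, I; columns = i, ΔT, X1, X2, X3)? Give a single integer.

2

Exponent matrix [Θ,I] × [i,ΔT,X1,X2,X3]:
  Θ: [ 0  1  2 -3  1]
  I: [ 1  0 -3 -3  0]
Echelon form has 2 nonzero rows (pivots: i,ΔT)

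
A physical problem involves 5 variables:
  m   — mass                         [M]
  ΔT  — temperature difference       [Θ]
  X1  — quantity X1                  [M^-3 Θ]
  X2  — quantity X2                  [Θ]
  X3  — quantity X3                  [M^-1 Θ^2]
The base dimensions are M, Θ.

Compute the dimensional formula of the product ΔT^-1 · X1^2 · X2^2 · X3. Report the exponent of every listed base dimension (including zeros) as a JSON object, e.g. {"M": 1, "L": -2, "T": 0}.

Exponent matrix [M,Θ] × [m,ΔT,X1,X2,X3]:
  M: [ 1  0 -3  0 -1]
  Θ: [ 0  1  1  1  2]
  [M]: (-1)·0+(2)·-3+(2)·0+(1)·-1 = -7
  [Θ]: (-1)·1+(2)·1+(2)·1+(1)·2 = 5
⇒ M^-7 Θ^5

{"M": -7, "Θ": 5}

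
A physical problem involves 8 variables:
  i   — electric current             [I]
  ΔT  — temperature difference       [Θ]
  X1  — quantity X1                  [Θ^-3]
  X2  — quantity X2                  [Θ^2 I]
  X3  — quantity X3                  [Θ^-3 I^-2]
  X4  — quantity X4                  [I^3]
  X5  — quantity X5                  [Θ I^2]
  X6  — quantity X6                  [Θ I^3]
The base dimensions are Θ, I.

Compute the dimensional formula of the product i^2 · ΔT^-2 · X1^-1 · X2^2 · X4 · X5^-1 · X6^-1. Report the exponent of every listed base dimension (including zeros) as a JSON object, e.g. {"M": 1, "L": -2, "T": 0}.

Exponent matrix [Θ,I] × [i,ΔT,X1,X2,X3,X4,X5,X6]:
  Θ: [ 0  1 -3  2 -3  0  1  1]
  I: [ 1  0  0  1 -2  3  2  3]
  [Θ]: (2)·0+(-2)·1+(-1)·-3+(2)·2+(1)·0+(-1)·1+(-1)·1 = 3
  [I]: (2)·1+(-2)·0+(-1)·0+(2)·1+(1)·3+(-1)·2+(-1)·3 = 2
⇒ Θ^3 I^2

{"Θ": 3, "I": 2}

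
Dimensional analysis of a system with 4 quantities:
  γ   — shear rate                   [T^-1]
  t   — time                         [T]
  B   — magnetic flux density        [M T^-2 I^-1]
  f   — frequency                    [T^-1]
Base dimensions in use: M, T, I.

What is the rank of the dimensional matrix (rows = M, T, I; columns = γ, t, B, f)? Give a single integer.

Dimensional matrix (M×T×I by γ×t×B×f):
  M: [ 0  0  1  0]
  T: [-1  1 -2 -1]
  I: [ 0  0 -1  0]
Row reduction gives pivot columns γ,B; rank = 2

2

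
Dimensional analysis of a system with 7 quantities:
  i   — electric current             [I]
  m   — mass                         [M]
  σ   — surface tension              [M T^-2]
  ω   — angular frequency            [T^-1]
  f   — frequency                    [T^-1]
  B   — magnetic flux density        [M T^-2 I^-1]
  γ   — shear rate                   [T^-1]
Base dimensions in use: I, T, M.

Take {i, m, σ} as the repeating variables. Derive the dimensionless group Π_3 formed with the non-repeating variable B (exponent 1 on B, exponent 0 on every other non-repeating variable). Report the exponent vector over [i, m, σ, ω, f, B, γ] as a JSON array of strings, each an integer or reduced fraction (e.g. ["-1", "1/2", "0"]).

Exponent matrix [I,T,M] × [i,m,σ,ω,f,B,γ]:
  I: [ 1  0  0  0  0 -1  0]
  T: [ 0  0 -2 -1 -1 -2 -1]
  M: [ 0  1  1  0  0  1  0]
Echelon form has 3 nonzero rows (pivots: i,m,σ)
Repeat: i,m,σ; free: ω,f,B,γ
RREF:
  r0: [   1    0    0    0    0   -1    0]
  r1: [   0    1    0 -1/2 -1/2    0 -1/2]
  r2: [   0    0    1  1/2  1/2    1  1/2]
Fix exponent of B at 1, ω at 0, f at 0, γ at 0; solve each RREF row for its pivot's exponent:
  r0: exp(i) + (-1)·1 = 0 ⇒ exp(i) = 1
  r1: exp(m) + (0)·1 = 0 ⇒ exp(m) = 0
  r2: exp(σ) + (1)·1 = 0 ⇒ exp(σ) = -1
Π_3 = i · σ^-1 · B

["1", "0", "-1", "0", "0", "1", "0"]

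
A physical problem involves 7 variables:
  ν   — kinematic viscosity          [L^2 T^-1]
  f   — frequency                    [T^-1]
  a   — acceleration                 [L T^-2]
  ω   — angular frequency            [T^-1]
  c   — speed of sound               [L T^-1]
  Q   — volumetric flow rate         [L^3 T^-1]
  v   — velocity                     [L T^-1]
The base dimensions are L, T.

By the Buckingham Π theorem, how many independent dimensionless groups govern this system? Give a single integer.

Write exponents as rows L,T / cols ν,f,a,ω,c,Q,v:
  L: [ 2  0  1  0  1  3  1]
  T: [-1 -1 -2 -1 -1 -1 -1]
Row reduction gives pivot columns ν,f; rank = 2
7 vars − rank 2 = 5 Π groups

5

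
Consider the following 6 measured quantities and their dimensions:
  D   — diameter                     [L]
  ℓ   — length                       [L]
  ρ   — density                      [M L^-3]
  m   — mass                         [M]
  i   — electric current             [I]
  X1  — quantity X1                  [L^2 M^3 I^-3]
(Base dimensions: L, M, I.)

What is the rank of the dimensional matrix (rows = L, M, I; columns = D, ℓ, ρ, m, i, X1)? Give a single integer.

3

Write exponents as rows L,M,I / cols D,ℓ,ρ,m,i,X1:
  L: [ 1  1 -3  0  0  2]
  M: [ 0  0  1  1  0  3]
  I: [ 0  0  0  0  1 -3]
Row reduction gives pivot columns D,ρ,i; rank = 3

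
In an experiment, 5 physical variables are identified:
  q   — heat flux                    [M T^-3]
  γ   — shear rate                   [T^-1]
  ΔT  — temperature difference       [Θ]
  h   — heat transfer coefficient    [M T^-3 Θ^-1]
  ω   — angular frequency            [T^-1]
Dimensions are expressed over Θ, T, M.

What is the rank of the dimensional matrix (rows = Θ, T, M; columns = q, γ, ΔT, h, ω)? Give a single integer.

Dimensional matrix (Θ×T×M by q×γ×ΔT×h×ω):
  Θ: [ 0  0  1 -1  0]
  T: [-3 -1  0 -3 -1]
  M: [ 1  0  0  1  0]
Row reduction gives pivot columns q,γ,ΔT; rank = 3

3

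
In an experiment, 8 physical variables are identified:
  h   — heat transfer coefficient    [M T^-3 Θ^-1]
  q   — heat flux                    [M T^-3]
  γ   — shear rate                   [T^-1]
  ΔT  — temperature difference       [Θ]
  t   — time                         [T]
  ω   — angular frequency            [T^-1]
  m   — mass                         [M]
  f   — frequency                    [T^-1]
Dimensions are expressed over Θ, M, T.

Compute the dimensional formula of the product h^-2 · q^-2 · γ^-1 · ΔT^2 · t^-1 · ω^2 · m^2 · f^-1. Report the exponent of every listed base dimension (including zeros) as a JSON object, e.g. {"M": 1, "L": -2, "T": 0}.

{"Θ": 4, "M": -2, "T": 11}

Write exponents as rows Θ,M,T / cols h,q,γ,ΔT,t,ω,m,f:
  Θ: [-1  0  0  1  0  0  0  0]
  M: [ 1  1  0  0  0  0  1  0]
  T: [-3 -3 -1  0  1 -1  0 -1]
  [Θ]: (-2)·-1+(-2)·0+(-1)·0+(2)·1+(-1)·0+(2)·0+(2)·0+(-1)·0 = 4
  [M]: (-2)·1+(-2)·1+(-1)·0+(2)·0+(-1)·0+(2)·0+(2)·1+(-1)·0 = -2
  [T]: (-2)·-3+(-2)·-3+(-1)·-1+(2)·0+(-1)·1+(2)·-1+(2)·0+(-1)·-1 = 11
⇒ Θ^4 M^-2 T^11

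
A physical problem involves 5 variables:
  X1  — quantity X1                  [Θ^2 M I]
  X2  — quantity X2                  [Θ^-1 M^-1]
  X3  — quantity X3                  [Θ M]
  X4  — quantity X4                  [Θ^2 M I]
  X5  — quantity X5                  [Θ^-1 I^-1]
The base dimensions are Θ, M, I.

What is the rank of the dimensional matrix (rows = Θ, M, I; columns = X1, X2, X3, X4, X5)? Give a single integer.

2

Dimensional matrix (Θ×M×I by X1×X2×X3×X4×X5):
  Θ: [ 2 -1  1  2 -1]
  M: [ 1 -1  1  1  0]
  I: [ 1  0  0  1 -1]
Row reduction gives pivot columns X1,X2; rank = 2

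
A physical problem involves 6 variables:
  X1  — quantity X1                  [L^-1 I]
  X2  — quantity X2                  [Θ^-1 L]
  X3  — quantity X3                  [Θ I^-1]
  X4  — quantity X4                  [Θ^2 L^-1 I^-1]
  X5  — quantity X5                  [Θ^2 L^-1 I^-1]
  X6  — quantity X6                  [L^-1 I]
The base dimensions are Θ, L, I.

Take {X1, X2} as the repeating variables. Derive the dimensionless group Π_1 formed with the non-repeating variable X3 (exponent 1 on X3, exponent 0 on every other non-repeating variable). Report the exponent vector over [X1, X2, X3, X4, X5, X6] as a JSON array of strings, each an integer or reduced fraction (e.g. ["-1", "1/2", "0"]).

["1", "1", "1", "0", "0", "0"]

Dimensional matrix (Θ×L×I by X1×X2×X3×X4×X5×X6):
  Θ: [ 0 -1  1  2  2  0]
  L: [-1  1  0 -1 -1 -1]
  I: [ 1  0 -1 -1 -1  1]
Echelon form has 2 nonzero rows (pivots: X1,X2)
Repeat: X1,X2; free: X3,X4,X5,X6
RREF:
  r0: [   1    0   -1   -1   -1    1]
  r1: [   0    1   -1   -2   -2    0]
  r2: [   0    0    0    0    0    0]
Fix exponent of X3 at 1, X4 at 0, X5 at 0, X6 at 0; solve each RREF row for its pivot's exponent:
  r0: exp(X1) + (-1)·1 = 0 ⇒ exp(X1) = 1
  r1: exp(X2) + (-1)·1 = 0 ⇒ exp(X2) = 1
Π_1 = X1 · X2 · X3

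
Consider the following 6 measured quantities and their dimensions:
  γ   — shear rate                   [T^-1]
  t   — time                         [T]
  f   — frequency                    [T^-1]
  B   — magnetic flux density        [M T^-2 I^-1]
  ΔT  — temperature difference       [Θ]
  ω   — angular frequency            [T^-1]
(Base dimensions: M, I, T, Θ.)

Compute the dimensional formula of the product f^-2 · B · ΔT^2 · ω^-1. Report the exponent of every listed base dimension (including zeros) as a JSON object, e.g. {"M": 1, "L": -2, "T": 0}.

{"M": 1, "I": -1, "T": 1, "Θ": 2}

Write exponents as rows M,I,T,Θ / cols γ,t,f,B,ΔT,ω:
  M: [ 0  0  0  1  0  0]
  I: [ 0  0  0 -1  0  0]
  T: [-1  1 -1 -2  0 -1]
  Θ: [ 0  0  0  0  1  0]
  [M]: (-2)·0+(1)·1+(2)·0+(-1)·0 = 1
  [I]: (-2)·0+(1)·-1+(2)·0+(-1)·0 = -1
  [T]: (-2)·-1+(1)·-2+(2)·0+(-1)·-1 = 1
  [Θ]: (-2)·0+(1)·0+(2)·1+(-1)·0 = 2
⇒ M I^-1 T Θ^2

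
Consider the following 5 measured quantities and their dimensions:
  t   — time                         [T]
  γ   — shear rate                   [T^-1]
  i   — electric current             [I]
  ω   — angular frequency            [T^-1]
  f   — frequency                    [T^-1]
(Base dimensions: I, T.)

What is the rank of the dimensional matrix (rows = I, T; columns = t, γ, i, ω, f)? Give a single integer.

Exponent matrix [I,T] × [t,γ,i,ω,f]:
  I: [ 0  0  1  0  0]
  T: [ 1 -1  0 -1 -1]
Row reduction gives pivot columns t,i; rank = 2

2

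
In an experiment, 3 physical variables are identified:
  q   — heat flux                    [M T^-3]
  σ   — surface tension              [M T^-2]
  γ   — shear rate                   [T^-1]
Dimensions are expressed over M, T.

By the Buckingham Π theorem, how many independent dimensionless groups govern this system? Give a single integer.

Write exponents as rows M,T / cols q,σ,γ:
  M: [ 1  1  0]
  T: [-3 -2 -1]
Row reduction gives pivot columns q,σ; rank = 2
Π count = n − r = 3 − 2 = 1

1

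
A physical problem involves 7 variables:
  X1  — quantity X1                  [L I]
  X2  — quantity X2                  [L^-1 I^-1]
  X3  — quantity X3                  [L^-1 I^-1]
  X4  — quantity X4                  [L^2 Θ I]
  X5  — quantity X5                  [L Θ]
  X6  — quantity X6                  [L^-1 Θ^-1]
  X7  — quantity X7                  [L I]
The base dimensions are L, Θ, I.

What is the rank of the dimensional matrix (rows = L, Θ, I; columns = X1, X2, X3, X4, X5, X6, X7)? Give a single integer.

Dimensional matrix (L×Θ×I by X1×X2×X3×X4×X5×X6×X7):
  L: [ 1 -1 -1  2  1 -1  1]
  Θ: [ 0  0  0  1  1 -1  0]
  I: [ 1 -1 -1  1  0  0  1]
RREF → pivots at {X1,X4} ⇒ r = 2

2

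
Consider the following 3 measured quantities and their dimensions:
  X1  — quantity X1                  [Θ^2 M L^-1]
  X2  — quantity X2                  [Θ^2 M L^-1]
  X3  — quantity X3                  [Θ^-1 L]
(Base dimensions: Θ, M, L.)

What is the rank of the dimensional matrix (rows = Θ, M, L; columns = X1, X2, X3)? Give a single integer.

2

Dimensional matrix (Θ×M×L by X1×X2×X3):
  Θ: [ 2  2 -1]
  M: [ 1  1  0]
  L: [-1 -1  1]
Echelon form has 2 nonzero rows (pivots: X1,X3)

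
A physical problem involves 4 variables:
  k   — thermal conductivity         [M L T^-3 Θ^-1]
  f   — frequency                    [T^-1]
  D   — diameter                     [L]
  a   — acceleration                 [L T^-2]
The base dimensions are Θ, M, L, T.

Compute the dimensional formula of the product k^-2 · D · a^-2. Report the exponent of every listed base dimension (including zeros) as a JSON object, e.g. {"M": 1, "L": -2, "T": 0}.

{"Θ": 2, "M": -2, "L": -3, "T": 10}

Dimensional matrix (Θ×M×L×T by k×f×D×a):
  Θ: [-1  0  0  0]
  M: [ 1  0  0  0]
  L: [ 1  0  1  1]
  T: [-3 -1  0 -2]
  [Θ]: (-2)·-1+(1)·0+(-2)·0 = 2
  [M]: (-2)·1+(1)·0+(-2)·0 = -2
  [L]: (-2)·1+(1)·1+(-2)·1 = -3
  [T]: (-2)·-3+(1)·0+(-2)·-2 = 10
⇒ Θ^2 M^-2 L^-3 T^10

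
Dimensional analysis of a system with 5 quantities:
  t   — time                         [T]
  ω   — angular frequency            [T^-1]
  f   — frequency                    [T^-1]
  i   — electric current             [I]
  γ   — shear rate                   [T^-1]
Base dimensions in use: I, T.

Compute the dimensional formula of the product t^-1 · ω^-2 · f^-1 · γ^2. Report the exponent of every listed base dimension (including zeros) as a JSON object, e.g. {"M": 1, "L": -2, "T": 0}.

{"I": 0, "T": 0}

Write exponents as rows I,T / cols t,ω,f,i,γ:
  I: [ 0  0  0  1  0]
  T: [ 1 -1 -1  0 -1]
  [I]: (-1)·0+(-2)·0+(-1)·0+(2)·0 = 0
  [T]: (-1)·1+(-2)·-1+(-1)·-1+(2)·-1 = 0
⇒ 1 (dimensionless)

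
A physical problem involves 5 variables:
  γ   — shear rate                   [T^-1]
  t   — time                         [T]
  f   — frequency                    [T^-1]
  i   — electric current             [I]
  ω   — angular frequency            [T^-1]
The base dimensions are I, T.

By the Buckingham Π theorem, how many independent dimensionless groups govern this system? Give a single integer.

3

Dimensional matrix (I×T by γ×t×f×i×ω):
  I: [ 0  0  0  1  0]
  T: [-1  1 -1  0 -1]
Echelon form has 2 nonzero rows (pivots: γ,i)
5 vars − rank 2 = 3 Π groups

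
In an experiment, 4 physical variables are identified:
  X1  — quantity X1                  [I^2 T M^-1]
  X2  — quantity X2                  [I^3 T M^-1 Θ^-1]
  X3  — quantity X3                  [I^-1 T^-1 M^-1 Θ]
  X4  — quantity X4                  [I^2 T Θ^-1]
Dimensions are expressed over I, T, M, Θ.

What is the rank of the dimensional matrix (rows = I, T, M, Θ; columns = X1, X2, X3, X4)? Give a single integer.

3

Write exponents as rows I,T,M,Θ / cols X1,X2,X3,X4:
  I: [ 2  3 -1  2]
  T: [ 1  1 -1  1]
  M: [-1 -1 -1  0]
  Θ: [ 0 -1  1 -1]
Echelon form has 3 nonzero rows (pivots: X1,X2,X3)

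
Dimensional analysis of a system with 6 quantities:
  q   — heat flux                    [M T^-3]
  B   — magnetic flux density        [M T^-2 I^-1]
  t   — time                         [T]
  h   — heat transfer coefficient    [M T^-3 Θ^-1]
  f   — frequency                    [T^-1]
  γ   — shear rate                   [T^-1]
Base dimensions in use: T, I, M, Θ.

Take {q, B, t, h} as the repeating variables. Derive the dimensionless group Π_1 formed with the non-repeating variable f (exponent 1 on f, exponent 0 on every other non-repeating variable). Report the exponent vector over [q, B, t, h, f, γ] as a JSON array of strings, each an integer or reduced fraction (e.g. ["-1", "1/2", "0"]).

["0", "0", "1", "0", "1", "0"]

Write exponents as rows T,I,M,Θ / cols q,B,t,h,f,γ:
  T: [-3 -2  1 -3 -1 -1]
  I: [ 0 -1  0  0  0  0]
  M: [ 1  1  0  1  0  0]
  Θ: [ 0  0  0 -1  0  0]
Echelon form has 4 nonzero rows (pivots: q,B,t,h)
Repeat: q,B,t,h; free: f,γ
RREF:
  r0: [   1    0    0    0    0    0]
  r1: [   0    1    0    0    0    0]
  r2: [   0    0    1    0   -1   -1]
  r3: [   0    0    0    1    0    0]
Fix exponent of f at 1, γ at 0; solve each RREF row for its pivot's exponent:
  r0: exp(q) + (0)·1 = 0 ⇒ exp(q) = 0
  r1: exp(B) + (0)·1 = 0 ⇒ exp(B) = 0
  r2: exp(t) + (-1)·1 = 0 ⇒ exp(t) = 1
  r3: exp(h) + (0)·1 = 0 ⇒ exp(h) = 0
Π_1 = t · f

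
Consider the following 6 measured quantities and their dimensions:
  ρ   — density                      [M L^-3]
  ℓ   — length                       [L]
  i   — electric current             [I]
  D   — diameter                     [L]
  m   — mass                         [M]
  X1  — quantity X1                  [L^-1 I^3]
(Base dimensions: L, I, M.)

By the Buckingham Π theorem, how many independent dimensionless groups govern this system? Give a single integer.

3

Exponent matrix [L,I,M] × [ρ,ℓ,i,D,m,X1]:
  L: [-3  1  0  1  0 -1]
  I: [ 0  0  1  0  0  3]
  M: [ 1  0  0  0  1  0]
Row reduction gives pivot columns ρ,ℓ,i; rank = 3
6 vars − rank 3 = 3 Π groups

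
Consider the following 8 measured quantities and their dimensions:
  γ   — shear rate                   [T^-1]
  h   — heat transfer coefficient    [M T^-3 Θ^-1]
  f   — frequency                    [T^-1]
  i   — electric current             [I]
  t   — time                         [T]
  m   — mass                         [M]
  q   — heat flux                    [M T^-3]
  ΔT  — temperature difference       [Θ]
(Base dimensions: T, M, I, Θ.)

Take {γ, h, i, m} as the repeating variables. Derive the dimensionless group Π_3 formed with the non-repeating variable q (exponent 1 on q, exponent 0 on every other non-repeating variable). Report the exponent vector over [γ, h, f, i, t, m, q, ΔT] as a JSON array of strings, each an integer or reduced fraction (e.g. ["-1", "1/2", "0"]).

Dimensional matrix (T×M×I×Θ by γ×h×f×i×t×m×q×ΔT):
  T: [-1 -3 -1  0  1  0 -3  0]
  M: [ 0  1  0  0  0  1  1  0]
  I: [ 0  0  0  1  0  0  0  0]
  Θ: [ 0 -1  0  0  0  0  0  1]
Echelon form has 4 nonzero rows (pivots: γ,h,i,m)
Repeat: γ,h,i,m; free: f,t,q,ΔT
RREF:
  r0: [   1    0    1    0   -1    0    3    3]
  r1: [   0    1    0    0    0    0    0   -1]
  r2: [   0    0    0    1    0    0    0    0]
  r3: [   0    0    0    0    0    1    1    1]
Fix exponent of q at 1, f at 0, t at 0, ΔT at 0; solve each RREF row for its pivot's exponent:
  r0: exp(γ) + (3)·1 = 0 ⇒ exp(γ) = -3
  r1: exp(h) + (0)·1 = 0 ⇒ exp(h) = 0
  r2: exp(i) + (0)·1 = 0 ⇒ exp(i) = 0
  r3: exp(m) + (1)·1 = 0 ⇒ exp(m) = -1
Π_3 = γ^-3 · m^-1 · q

["-3", "0", "0", "0", "0", "-1", "1", "0"]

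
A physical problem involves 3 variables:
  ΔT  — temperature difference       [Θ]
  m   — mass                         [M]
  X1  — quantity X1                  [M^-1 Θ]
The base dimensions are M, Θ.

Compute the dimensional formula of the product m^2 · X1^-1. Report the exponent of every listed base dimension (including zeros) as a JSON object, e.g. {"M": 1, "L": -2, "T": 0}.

Exponent matrix [M,Θ] × [ΔT,m,X1]:
  M: [ 0  1 -1]
  Θ: [ 1  0  1]
  [M]: (2)·1+(-1)·-1 = 3
  [Θ]: (2)·0+(-1)·1 = -1
⇒ M^3 Θ^-1

{"M": 3, "Θ": -1}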